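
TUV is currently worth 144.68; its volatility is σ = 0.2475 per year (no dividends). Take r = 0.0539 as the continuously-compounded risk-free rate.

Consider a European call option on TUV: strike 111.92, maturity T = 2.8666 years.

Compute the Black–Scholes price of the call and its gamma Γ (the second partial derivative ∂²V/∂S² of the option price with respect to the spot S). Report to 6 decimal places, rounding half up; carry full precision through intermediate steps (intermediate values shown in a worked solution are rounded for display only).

σ√T = 0.2475·√2.8666 = 0.419043
d₁ = (ln(S/K) + (r+σ²/2)T) / (σ√T) = (ln(144.68/111.92) + (0.0539+0.2475²/2)·2.8666) / 0.419043 = (0.256740 + 0.242308) / 0.419043 = 1.190924
d₂ = d₁ − σ√T = 1.190924 − 0.419043 = 0.771880
e^{−rT} = 0.856835
N(d₁) = 0.883158,  N(d₂) = 0.779907
Call price V = S·N(d₁) − K·e^{−rT}·N(d₂) = 127.775331 − 74.790771 = 52.984560
φ(d₁) = (1/√(2π))·e^{−d₁²/2} = 0.196305
Γ = φ(d₁) / (S·σ·√T) = 0.003238

price = 52.984560
Γ = 0.003238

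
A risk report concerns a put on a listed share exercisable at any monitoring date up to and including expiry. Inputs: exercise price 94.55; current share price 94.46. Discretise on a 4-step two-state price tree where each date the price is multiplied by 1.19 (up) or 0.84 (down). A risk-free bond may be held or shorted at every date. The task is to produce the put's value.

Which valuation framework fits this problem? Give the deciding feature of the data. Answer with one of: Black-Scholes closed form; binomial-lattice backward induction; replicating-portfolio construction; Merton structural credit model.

framework: binomial-lattice backward induction

Key observation: with exercise allowed before expiry on a discrete up/down model (4 steps from spot 94.46), the strike-94.55 put's value must be rolled back through the tree testing early exercise at each node.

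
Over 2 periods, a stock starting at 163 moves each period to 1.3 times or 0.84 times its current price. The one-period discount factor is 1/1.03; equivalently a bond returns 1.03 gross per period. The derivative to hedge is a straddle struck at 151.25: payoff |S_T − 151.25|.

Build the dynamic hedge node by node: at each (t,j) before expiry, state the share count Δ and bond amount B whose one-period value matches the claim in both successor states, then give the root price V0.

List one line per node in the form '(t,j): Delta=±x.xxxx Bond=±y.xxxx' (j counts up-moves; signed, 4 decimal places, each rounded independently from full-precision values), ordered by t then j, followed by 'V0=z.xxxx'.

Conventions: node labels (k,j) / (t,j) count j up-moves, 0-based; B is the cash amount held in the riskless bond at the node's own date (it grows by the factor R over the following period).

Under the risk-neutral measure, an up-move has probability p* = (R−d)/(u−d) = 0.4130 and values discount at R = 1.03.
At maturity the claim pays: V(2,0)=36.2372, V(2,1)=26.7460, V(2,2)=124.2200
(1,0): S=136.9200. Δ = (V_up−V_dn)/(S_up−S_dn) = (26.7460−36.2372)/(177.9960−115.0128) = -0.1507. V = [p*·26.7460 + (1−p*)·36.2372]/1.03 = 31.3757. B = V − Δ·S = 52.0087.
(1,1): S=211.9000. Δ = (V_up−V_dn)/(S_up−S_dn) = (124.2200−26.7460)/(275.4700−177.9960) = 1.0000. V = [p*·124.2200 + (1−p*)·26.7460]/1.03 = 65.0553. B = V − Δ·S = -146.8447.
(0,0): S=163.0000. Δ = (V_up−V_dn)/(S_up−S_dn) = (65.0553−31.3757)/(211.9000−136.9200) = 0.4492. V = [p*·65.0553 + (1−p*)·31.3757]/1.03 = 43.9678. B = V − Δ·S = -29.2489.
As a check, the time-0 holding Δ(0,0)·S0 + B(0,0) comes to 43.9678 — exactly V0.

(0,0): Delta=0.4492 Bond=-29.2489
(1,0): Delta=-0.1507 Bond=52.0087
(1,1): Delta=1.0000 Bond=-146.8447
V0=43.9678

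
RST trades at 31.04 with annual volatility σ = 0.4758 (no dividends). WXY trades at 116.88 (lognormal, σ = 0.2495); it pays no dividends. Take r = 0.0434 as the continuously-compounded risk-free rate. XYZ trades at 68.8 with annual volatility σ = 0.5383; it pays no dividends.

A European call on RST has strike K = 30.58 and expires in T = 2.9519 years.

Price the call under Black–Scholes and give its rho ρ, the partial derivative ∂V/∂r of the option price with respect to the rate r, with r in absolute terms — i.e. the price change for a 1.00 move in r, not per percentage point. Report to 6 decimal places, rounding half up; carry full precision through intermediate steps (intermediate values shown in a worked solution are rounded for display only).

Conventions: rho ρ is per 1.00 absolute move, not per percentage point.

price = 11.392708
ρ = 32.368358

σ√T = 0.4758·√2.9519 = 0.817476
d₁ = (ln(S/K) + (r+σ²/2)T) / (σ√T) = (ln(31.04/30.58) + (0.0434+0.4758²/2)·2.9519) / 0.817476 = (0.014930 + 0.462246) / 0.817476 = 0.583719
d₂ = d₁ − σ√T = 0.583719 − 0.817476 = -0.233757
e^{−rT} = 0.879754
N(d₁) = 0.720295,  N(d₂) = 0.407587
Call price V = S·N(d₁) − K·e^{−rT}·N(d₂) = 22.357970 − 10.965262 = 11.392708
ρ = K·T·e^{−rT}·N(d₂) = 32.368358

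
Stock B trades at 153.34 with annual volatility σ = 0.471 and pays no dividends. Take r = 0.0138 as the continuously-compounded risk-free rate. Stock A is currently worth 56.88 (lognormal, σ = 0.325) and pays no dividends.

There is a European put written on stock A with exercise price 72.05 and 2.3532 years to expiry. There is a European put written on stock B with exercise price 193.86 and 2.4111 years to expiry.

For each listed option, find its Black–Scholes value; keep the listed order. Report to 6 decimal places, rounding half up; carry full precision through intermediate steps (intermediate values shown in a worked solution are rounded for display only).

[stock A put K=72.05]
σ√T = 0.325·√2.3532 = 0.498555
d₁ = (ln(S/K) + (r+σ²/2)T) / (σ√T) = (ln(56.88/72.05) + (0.0138+0.325²/2)·2.3532) / 0.498555 = (-0.236417 + 0.156753) / 0.498555 = -0.159790
d₂ = d₁ − σ√T = -0.159790 − 0.498555 = -0.658345
e^{−rT} = 0.968047
N(−d₁) = 0.563477,  N(−d₂) = 0.744842
price = K·e^{−rT}·N(−d₂) − S·N(−d₁) = 51.951080 − 32.050555 = 19.900524
[stock B put K=193.86]
σ√T = 0.471·√2.4111 = 0.731355
d₁ = (ln(S/K) + (r+σ²/2)T) / (σ√T) = (ln(153.34/193.86) + (0.0138+0.471²/2)·2.4111) / 0.731355 = (-0.234479 + 0.300714) / 0.731355 = 0.090565
d₂ = d₁ − σ√T = 0.090565 − 0.731355 = -0.640791
e^{−rT} = 0.967274
N(−d₁) = 0.463919,  N(−d₂) = 0.739171
price = K·e^{−rT}·N(−d₂) − S·N(−d₁) = 138.606174 − 71.137373 = 67.468801

price(stock A put K=72.05) = 19.900524
price(stock B put K=193.86) = 67.468801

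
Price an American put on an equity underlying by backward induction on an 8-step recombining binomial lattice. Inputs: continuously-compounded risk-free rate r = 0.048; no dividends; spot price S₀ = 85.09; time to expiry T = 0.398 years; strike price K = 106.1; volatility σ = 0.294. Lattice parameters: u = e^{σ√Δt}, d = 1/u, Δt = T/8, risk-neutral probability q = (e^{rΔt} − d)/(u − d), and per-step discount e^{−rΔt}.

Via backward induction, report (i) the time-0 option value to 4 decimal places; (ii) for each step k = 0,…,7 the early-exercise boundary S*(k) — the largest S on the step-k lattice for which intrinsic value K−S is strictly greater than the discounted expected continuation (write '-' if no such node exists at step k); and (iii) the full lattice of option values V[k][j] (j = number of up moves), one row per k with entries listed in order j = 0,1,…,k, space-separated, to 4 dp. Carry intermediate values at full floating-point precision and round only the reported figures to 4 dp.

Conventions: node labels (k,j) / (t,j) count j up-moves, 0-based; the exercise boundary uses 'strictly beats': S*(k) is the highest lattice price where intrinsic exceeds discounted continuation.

price = 21.2071
boundary = - 79.6892 74.6311 79.6892 85.0900 79.6892 85.0900 90.8569
tree:
21.2071
26.4108 16.1424
31.4689 21.0214 11.3758
36.2058 26.4108 15.7715 7.0663
40.6422 31.4689 21.0100 10.6463 3.5461
44.7969 36.2058 26.4108 15.3659 6.0118 1.1152
48.6879 40.6422 31.4689 21.0100 9.8361 2.2440 0.0000
52.3320 44.7969 36.2058 26.4108 15.2431 4.5153 0.0000 0.0000
55.7448 48.6879 40.6422 31.4689 21.0100 9.0854 0.0000 0.0000 0.0000

Δt=0.04975  u=1.06777  d=0.93653  q=0.50183  discount=0.99761
step 8 (expiry): payoffs max(K−S,0) = 55.7448 48.6879 40.6422 31.4689 21.0100 9.0854 0.0000 0.0000 0.0000
step 7: (k=7,j=0): S=53.7680, K−S=52.3320, hold=52.0789 ⇒ V=52.3320 exercise | (k=7,j=1): S=61.3031, K−S=44.7969, hold=44.5438 ⇒ V=44.7969 exercise | (k=7,j=2): S=69.8942, K−S=36.2058, hold=35.9528 ⇒ V=36.2058 exercise | (k=7,j=3): S=79.6892, K−S=26.4108, hold=26.1578 ⇒ V=26.4108 exercise | (k=7,j=4): S=90.8569, K−S=15.2431, hold=14.9901 ⇒ V=15.2431 exercise | (k=7,j=5): S=103.5896, K−S=2.5104, hold=4.5153 ⇒ V=4.5153 continue | (k=7,j=6): S=118.1067, K−S=0.0000, hold=0.0000 ⇒ V=0.0000 continue | (k=7,j=7): S=134.6583, K−S=0.0000, hold=0.0000 ⇒ V=0.0000 continue  boundary S*=90.8569
step 6: (k=6,j=0): S=57.4121, K−S=48.6879, hold=48.4349 ⇒ V=48.6879 exercise | (k=6,j=1): S=65.4578, K−S=40.6422, hold=40.3891 ⇒ V=40.6422 exercise | (k=6,j=2): S=74.6311, K−S=31.4689, hold=31.2158 ⇒ V=31.4689 exercise | (k=6,j=3): S=85.0900, K−S=21.0100, hold=20.7569 ⇒ V=21.0100 exercise | (k=6,j=4): S=97.0146, K−S=9.0854, hold=9.8361 ⇒ V=9.8361 continue | (k=6,j=5): S=110.6103, K−S=0.0000, hold=2.2440 ⇒ V=2.2440 continue | (k=6,j=6): S=126.1113, K−S=0.0000, hold=0.0000 ⇒ V=0.0000 continue  boundary S*=85.0900
step 5: (k=5,j=0): S=61.3031, K−S=44.7969, hold=44.5438 ⇒ V=44.7969 exercise | (k=5,j=1): S=69.8942, K−S=36.2058, hold=35.9528 ⇒ V=36.2058 exercise | (k=5,j=2): S=79.6892, K−S=26.4108, hold=26.1578 ⇒ V=26.4108 exercise | (k=5,j=3): S=90.8569, K−S=15.2431, hold=15.3659 ⇒ V=15.3659 continue | (k=5,j=4): S=103.5896, K−S=2.5104, hold=6.0118 ⇒ V=6.0118 continue | (k=5,j=5): S=118.1067, K−S=0.0000, hold=1.1152 ⇒ V=1.1152 continue  boundary S*=79.6892
step 4: (k=4,j=0): S=65.4578, K−S=40.6422, hold=40.3891 ⇒ V=40.6422 exercise | (k=4,j=1): S=74.6311, K−S=31.4689, hold=31.2158 ⇒ V=31.4689 exercise | (k=4,j=2): S=85.0900, K−S=21.0100, hold=20.8184 ⇒ V=21.0100 exercise | (k=4,j=3): S=97.0146, K−S=9.0854, hold=10.6463 ⇒ V=10.6463 continue | (k=4,j=4): S=110.6103, K−S=0.0000, hold=3.5461 ⇒ V=3.5461 continue  boundary S*=85.0900
step 3: (k=3,j=0): S=69.8942, K−S=36.2058, hold=35.9528 ⇒ V=36.2058 exercise | (k=3,j=1): S=79.6892, K−S=26.4108, hold=26.1578 ⇒ V=26.4108 exercise | (k=3,j=2): S=90.8569, K−S=15.2431, hold=15.7715 ⇒ V=15.7715 continue | (k=3,j=3): S=103.5896, K−S=2.5104, hold=7.0663 ⇒ V=7.0663 continue  boundary S*=79.6892
step 2: (k=2,j=0): S=74.6311, K−S=31.4689, hold=31.2158 ⇒ V=31.4689 exercise | (k=2,j=1): S=85.0900, K−S=21.0100, hold=21.0214 ⇒ V=21.0214 continue | (k=2,j=2): S=97.0146, K−S=9.0854, hold=11.3758 ⇒ V=11.3758 continue  boundary S*=74.6311
step 1: (k=1,j=0): S=79.6892, K−S=26.4108, hold=26.1635 ⇒ V=26.4108 exercise | (k=1,j=1): S=90.8569, K−S=15.2431, hold=16.1424 ⇒ V=16.1424 continue  boundary S*=79.6892
step 0: (k=0,j=0): S=85.0900, K−S=21.0100, hold=21.2071 ⇒ V=21.2071 continue  boundary S*=-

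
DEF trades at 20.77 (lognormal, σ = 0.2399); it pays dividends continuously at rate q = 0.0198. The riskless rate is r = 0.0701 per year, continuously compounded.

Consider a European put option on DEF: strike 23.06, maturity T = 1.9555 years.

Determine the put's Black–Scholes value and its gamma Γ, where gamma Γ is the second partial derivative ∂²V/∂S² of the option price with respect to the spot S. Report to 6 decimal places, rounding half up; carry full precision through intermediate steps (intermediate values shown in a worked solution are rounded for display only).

σ√T = 0.2399·√1.9555 = 0.335474
d₁ = (ln(S/K) + (r−q+σ²/2)T) / (σ√T) = (ln(20.77/23.06) + (0.0701−0.0198+0.2399²/2)·1.9555) / 0.335474 = (-0.104590 + 0.154633) / 0.335474 = 0.149172
d₂ = d₁ − σ√T = 0.149172 − 0.335474 = -0.186303
e^{−rT} = 0.871900
e^{−qT} = 0.962021
N(−d₁) = 0.440709,  N(−d₂) = 0.573896
Put price V = K·e^{−rT}·N(−d₂) − S·e^{−qT}·N(−d₁) = 11.538766 − 8.805887 = 2.732879
φ(d₁) = (1/√(2π))·e^{−d₁²/2} = 0.394528
Γ = e^{−qT}·φ(d₁) / (S·σ·√T) = 0.054471

price = 2.732879
Γ = 0.054471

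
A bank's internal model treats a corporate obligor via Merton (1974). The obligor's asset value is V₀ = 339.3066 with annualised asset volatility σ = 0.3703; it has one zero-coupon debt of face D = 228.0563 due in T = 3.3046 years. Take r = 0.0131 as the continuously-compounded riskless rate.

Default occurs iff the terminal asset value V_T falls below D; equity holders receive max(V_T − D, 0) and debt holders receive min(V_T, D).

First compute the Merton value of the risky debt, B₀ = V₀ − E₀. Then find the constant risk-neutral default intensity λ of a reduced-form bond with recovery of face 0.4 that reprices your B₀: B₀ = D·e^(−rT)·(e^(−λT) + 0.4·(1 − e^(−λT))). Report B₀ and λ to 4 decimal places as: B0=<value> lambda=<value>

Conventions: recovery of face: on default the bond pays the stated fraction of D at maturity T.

B0=191.0059 lambda=0.0710

With assets at 339.3066 and a single debt payment of 228.0563 at 3.3046 years:
d₁ = [ln(V₀/D) + (r + σ²/2)T] / (σ√T)
   = [ln(339.3066/228.0563) + (0.0131 + 0.5·0.3703²)·3.3046] / (0.3703·√3.3046)
   = [0.397312 + 0.269857] / 0.673152 = 0.991111
d₂ = d₁ − σ√T = 0.991111 − 0.673152 = 0.317959
N(d₁) = 0.839184,  N(d₂) = 0.624742,  e^(−rT) = 0.957633
E₀ = V₀·N(d₁) − D·e^(−rT)·N(d₂)
   = 339.3066·0.839184 − 228.0563·0.957633·0.624742 = 148.300673
B₀ = V₀ − E₀ = 339.3066 − 148.300673 = 191.005927
e^(−λT) = (B₀·e^(rT)/D − 0.4)/(1 − 0.4) = (191.0059·1.044241/228.0563 − 0.4)/0.6 = 0.79098643
λ = −ln(0.79098643)/3.3046 = 0.070954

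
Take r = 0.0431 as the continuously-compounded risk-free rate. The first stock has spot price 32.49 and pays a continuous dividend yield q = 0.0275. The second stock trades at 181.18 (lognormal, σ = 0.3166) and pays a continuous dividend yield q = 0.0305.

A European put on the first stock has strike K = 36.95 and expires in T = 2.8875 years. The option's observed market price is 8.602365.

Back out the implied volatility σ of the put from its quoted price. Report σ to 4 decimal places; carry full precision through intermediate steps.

At σ = 0.3451 the Black–Scholes value reproduces the quote:
σ√T = 0.3451·√2.8875 = 0.586416
d₁ = (ln(S/K) + (r−q+σ²/2)T) / (σ√T) = (ln(32.49/36.95) + (0.0431−0.0275+0.3451²/2)·2.8875) / 0.586416 = (-0.128633 + 0.216987) / 0.586416 = 0.150667
d₂ = d₁ − σ√T = 0.150667 − 0.586416 = -0.435749
e^{−rT} = 0.882981
e^{−qT} = 0.923665
N(−d₁) = 0.440119,  N(−d₂) = 0.668491
V = K·e^{−rT}·N(−d₂) − S·e^{−qT}·N(−d₁) = 21.810280 − 13.207915 = 8.602365 (the quoted price), and the Black–Scholes price is strictly increasing in σ, so σ is unique

sigma = 0.3451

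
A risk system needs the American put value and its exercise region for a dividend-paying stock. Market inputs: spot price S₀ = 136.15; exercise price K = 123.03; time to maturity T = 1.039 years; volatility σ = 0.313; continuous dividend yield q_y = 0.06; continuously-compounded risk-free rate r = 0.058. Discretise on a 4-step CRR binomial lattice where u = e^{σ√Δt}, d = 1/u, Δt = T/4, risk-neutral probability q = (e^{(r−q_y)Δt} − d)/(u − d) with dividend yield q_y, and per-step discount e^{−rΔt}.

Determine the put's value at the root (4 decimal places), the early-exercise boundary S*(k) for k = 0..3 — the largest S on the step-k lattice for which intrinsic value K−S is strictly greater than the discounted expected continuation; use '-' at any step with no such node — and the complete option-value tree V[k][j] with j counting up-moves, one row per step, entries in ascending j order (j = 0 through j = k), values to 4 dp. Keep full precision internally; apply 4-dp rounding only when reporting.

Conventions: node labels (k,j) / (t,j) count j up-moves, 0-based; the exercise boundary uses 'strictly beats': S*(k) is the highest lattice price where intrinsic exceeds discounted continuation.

Δt=0.25975  u=1.17295  d=0.85255  q=0.45858  discount=0.98505
step 4 (expiry): payoffs max(K−S,0) = 51.1019 24.0704 0.0000 0.0000 0.0000
step 3: (k=3,j=0): S=84.3681, K−S=38.6619, hold=38.1270 ⇒ V=38.6619 exercise | (k=3,j=1): S=116.0748, K−S=6.9552, hold=12.8372 ⇒ V=12.8372 continue | (k=3,j=2): S=159.6972, K−S=0.0000, hold=0.0000 ⇒ V=0.0000 continue | (k=3,j=3): S=219.7136, K−S=0.0000, hold=0.0000 ⇒ V=0.0000 continue  boundary S*=84.3681
step 2: (k=2,j=0): S=98.9596, K−S=24.0704, hold=26.4181 ⇒ V=26.4181 continue | (k=2,j=1): S=136.1500, K−S=0.0000, hold=6.8464 ⇒ V=6.8464 continue | (k=2,j=2): S=187.3170, K−S=0.0000, hold=0.0000 ⇒ V=0.0000 continue  boundary S*=-
step 1: (k=1,j=0): S=116.0748, K−S=6.9552, hold=17.1821 ⇒ V=17.1821 continue | (k=1,j=1): S=159.6972, K−S=0.0000, hold=3.6513 ⇒ V=3.6513 continue  boundary S*=-
step 0: (k=0,j=0): S=136.1500, K−S=0.0000, hold=10.8130 ⇒ V=10.8130 continue  boundary S*=-

price = 10.8130
boundary = - - - 84.3681
tree:
10.8130
17.1821 3.6513
26.4181 6.8464 0.0000
38.6619 12.8372 0.0000 0.0000
51.1019 24.0704 0.0000 0.0000 0.0000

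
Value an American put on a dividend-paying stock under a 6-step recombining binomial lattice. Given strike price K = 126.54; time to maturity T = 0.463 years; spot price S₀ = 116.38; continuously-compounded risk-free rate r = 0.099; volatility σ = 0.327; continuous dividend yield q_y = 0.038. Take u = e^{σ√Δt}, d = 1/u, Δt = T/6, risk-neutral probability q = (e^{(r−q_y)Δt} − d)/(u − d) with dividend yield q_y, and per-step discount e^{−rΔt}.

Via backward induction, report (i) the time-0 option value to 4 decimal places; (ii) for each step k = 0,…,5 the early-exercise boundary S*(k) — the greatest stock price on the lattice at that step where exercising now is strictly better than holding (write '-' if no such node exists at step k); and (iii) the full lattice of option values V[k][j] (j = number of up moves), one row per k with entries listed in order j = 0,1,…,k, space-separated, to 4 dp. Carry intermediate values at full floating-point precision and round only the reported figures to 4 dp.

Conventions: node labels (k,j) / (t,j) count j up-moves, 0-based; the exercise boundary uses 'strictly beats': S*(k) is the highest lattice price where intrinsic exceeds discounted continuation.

price = 15.0896
boundary = - - 97.0462 88.6193 97.0462 106.2743
tree:
15.0896
21.4989 8.9928
29.4938 13.9346 4.2517
37.9207 20.7784 7.3914 1.2172
45.6158 29.4938 12.4919 2.4692 0.0000
52.6427 37.9207 20.2657 5.0087 0.0000 0.0000
59.0595 45.6158 29.4938 10.1600 0.0000 0.0000 0.0000

Δt=0.07717  u=1.09509  d=0.91317  q=0.50324  discount=0.99239
step 6 (expiry): payoffs max(K−S,0) = 59.0595 45.6158 29.4938 10.1600 0.0000 0.0000 0.0000
step 5: (k=5,j=0): S=73.8973, K−S=52.6427, hold=51.8961 ⇒ V=52.6427 exercise | (k=5,j=1): S=88.6193, K−S=37.9207, hold=37.2171 ⇒ V=37.9207 exercise | (k=5,j=2): S=106.2743, K−S=20.2657, hold=19.6138 ⇒ V=20.2657 exercise | (k=5,j=3): S=127.4466, K−S=0.0000, hold=5.0087 ⇒ V=5.0087 continue | (k=5,j=4): S=152.8369, K−S=0.0000, hold=0.0000 ⇒ V=0.0000 continue | (k=5,j=5): S=183.2856, K−S=0.0000, hold=0.0000 ⇒ V=0.0000 continue  boundary S*=106.2743
step 4: (k=4,j=0): S=80.9242, K−S=45.6158, hold=44.8897 ⇒ V=45.6158 exercise | (k=4,j=1): S=97.0462, K−S=29.4938, hold=28.8150 ⇒ V=29.4938 exercise | (k=4,j=2): S=116.3800, K−S=10.1600, hold=12.4919 ⇒ V=12.4919 continue | (k=4,j=3): S=139.5656, K−S=0.0000, hold=2.4692 ⇒ V=2.4692 continue | (k=4,j=4): S=167.3703, K−S=0.0000, hold=0.0000 ⇒ V=0.0000 continue  boundary S*=97.0462
step 3: (k=3,j=0): S=88.6193, K−S=37.9207, hold=37.2171 ⇒ V=37.9207 exercise | (k=3,j=1): S=106.2743, K−S=20.2657, hold=20.7784 ⇒ V=20.7784 continue | (k=3,j=2): S=127.4466, K−S=0.0000, hold=7.3914 ⇒ V=7.3914 continue | (k=3,j=3): S=152.8369, K−S=0.0000, hold=1.2172 ⇒ V=1.2172 continue  boundary S*=88.6193
step 2: (k=2,j=0): S=97.0462, K−S=29.4938, hold=29.0710 ⇒ V=29.4938 exercise | (k=2,j=1): S=116.3800, K−S=10.1600, hold=13.9346 ⇒ V=13.9346 continue | (k=2,j=2): S=139.5656, K−S=0.0000, hold=4.2517 ⇒ V=4.2517 continue  boundary S*=97.0462
step 1: (k=1,j=0): S=106.2743, K−S=20.2657, hold=21.4989 ⇒ V=21.4989 continue | (k=1,j=1): S=127.4466, K−S=0.0000, hold=8.9928 ⇒ V=8.9928 continue  boundary S*=-
step 0: (k=0,j=0): S=116.3800, K−S=10.1600, hold=15.0896 ⇒ V=15.0896 continue  boundary S*=-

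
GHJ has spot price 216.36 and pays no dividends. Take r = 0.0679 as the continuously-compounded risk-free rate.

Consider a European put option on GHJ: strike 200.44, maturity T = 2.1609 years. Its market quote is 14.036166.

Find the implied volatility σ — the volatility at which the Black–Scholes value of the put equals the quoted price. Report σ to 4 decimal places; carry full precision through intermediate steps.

At σ = 0.2743 the Black–Scholes value reproduces the quote:
σ√T = 0.2743·√2.1609 = 0.403221
d₁ = (ln(S/K) + (r+σ²/2)T) / (σ√T) = (ln(216.36/200.44) + (0.0679+0.2743²/2)·2.1609) / 0.403221 = (0.076429 + 0.228019) / 0.403221 = 0.755039
d₂ = d₁ − σ√T = 0.755039 − 0.403221 = 0.351818
e^{−rT} = 0.863531
N(−d₁) = 0.225113,  N(−d₂) = 0.362488
V = K·e^{−rT}·N(−d₂) − S·N(−d₁) = 62.741593 − 48.705427 = 14.036166 (equal to the quote); since ∂V/∂σ > 0 for all σ, the implied volatility is unique

sigma = 0.2743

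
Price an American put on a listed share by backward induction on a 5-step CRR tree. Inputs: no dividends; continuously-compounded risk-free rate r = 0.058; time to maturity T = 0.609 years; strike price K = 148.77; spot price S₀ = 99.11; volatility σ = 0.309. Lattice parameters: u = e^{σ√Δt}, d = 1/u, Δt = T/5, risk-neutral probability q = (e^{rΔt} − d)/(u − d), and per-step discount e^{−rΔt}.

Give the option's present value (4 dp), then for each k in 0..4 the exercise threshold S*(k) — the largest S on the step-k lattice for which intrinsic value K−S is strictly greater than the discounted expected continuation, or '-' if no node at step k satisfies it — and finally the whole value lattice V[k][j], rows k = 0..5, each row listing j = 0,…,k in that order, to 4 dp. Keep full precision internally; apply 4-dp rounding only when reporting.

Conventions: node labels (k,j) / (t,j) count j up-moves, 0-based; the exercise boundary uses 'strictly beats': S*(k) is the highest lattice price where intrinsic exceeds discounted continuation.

price = 49.6600
boundary = 99.1100 110.3957 99.1100 110.3957 122.9664
tree:
49.6600
59.7919 38.3743
68.8881 49.6600 26.6488
77.0544 59.7919 38.3743 15.5690
84.3858 68.8881 49.6600 25.8036 5.7903
90.9678 77.0544 59.7919 38.3743 11.8014 0.0000

params: Δt=0.12180 u=1.11387 d=0.89777 q=0.50587 e^(-rΔt)=0.99296
t_5 payoffs: 90.9678 77.0544 59.7919 38.3743 11.8014 0.0000
t_4: node(4,0) S=64.3842 payoff=84.3858 vs cont=83.3385 → 84.3858 [stop]  node(4,1) S=79.8819 payoff=68.8881 vs cont=67.8408 → 68.8881 [stop]  node(4,2) S=99.1100 payoff=49.6600 vs cont=48.6127 → 49.6600 [stop]  node(4,3) S=122.9664 payoff=25.8036 vs cont=24.7563 → 25.8036 [stop]  node(4,4) S=152.5653 payoff=0.0000 vs cont=5.7903 → 5.7903 [wait]  ⇒ S*(4)=122.9664
t_3: node(3,0) S=71.7156 payoff=77.0544 vs cont=76.0071 → 77.0544 [stop]  node(3,1) S=88.9781 payoff=59.7919 vs cont=58.7447 → 59.7919 [stop]  node(3,2) S=110.3957 payoff=38.3743 vs cont=37.3271 → 38.3743 [stop]  node(3,3) S=136.9686 payoff=11.8014 vs cont=15.5690 → 15.5690 [wait]  ⇒ S*(3)=110.3957
t_2: node(2,0) S=79.8819 payoff=68.8881 vs cont=67.8408 → 68.8881 [stop]  node(2,1) S=99.1100 payoff=49.6600 vs cont=48.6127 → 49.6600 [stop]  node(2,2) S=122.9664 payoff=25.8036 vs cont=26.6488 → 26.6488 [wait]  ⇒ S*(2)=99.1100
t_1: node(1,0) S=88.9781 payoff=59.7919 vs cont=58.7447 → 59.7919 [stop]  node(1,1) S=110.3957 payoff=38.3743 vs cont=37.7517 → 38.3743 [stop]  ⇒ S*(1)=110.3957
t_0: node(0,0) S=99.1100 payoff=49.6600 vs cont=48.6127 → 49.6600 [stop]  ⇒ S*(0)=99.1100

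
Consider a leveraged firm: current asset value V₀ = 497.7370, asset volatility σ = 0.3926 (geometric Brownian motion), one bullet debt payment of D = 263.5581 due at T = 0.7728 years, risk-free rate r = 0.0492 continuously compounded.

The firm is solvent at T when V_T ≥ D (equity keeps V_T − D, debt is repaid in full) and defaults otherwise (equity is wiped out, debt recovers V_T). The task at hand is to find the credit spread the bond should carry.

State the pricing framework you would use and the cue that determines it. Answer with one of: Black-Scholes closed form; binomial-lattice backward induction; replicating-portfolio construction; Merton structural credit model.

Key observation: a levered firm with one bullet debt due at 0.7728 years is the canonical structural-credit setup: equity is a call on the firm's assets struck at the face value.

framework: Merton structural credit model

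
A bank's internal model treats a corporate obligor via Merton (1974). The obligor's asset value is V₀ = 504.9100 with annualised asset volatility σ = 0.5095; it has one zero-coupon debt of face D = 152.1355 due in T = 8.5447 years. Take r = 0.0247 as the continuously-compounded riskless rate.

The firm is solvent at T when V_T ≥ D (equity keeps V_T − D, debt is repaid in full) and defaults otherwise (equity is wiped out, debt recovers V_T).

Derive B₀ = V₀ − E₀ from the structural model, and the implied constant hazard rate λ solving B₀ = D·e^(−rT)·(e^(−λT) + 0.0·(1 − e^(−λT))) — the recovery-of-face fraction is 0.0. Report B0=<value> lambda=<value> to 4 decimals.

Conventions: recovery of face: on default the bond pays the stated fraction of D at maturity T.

Work the structural quantities from V₀ = 504.9100 against face 152.1355:
d₁ = [ln(V₀/D) + (r + σ²/2)T] / (σ√T)
   = [ln(504.9100/152.1355) + (0.0247 + 0.5·0.5095²)·8.5447] / (0.5095·√8.5447)
   = [1.199609 + 1.320114] / 1.489336 = 1.691844
d₂ = d₁ − σ√T = 1.691844 − 1.489336 = 0.202508
N(d₁) = 0.954662,  N(d₂) = 0.580240,  e^(−rT) = 0.809730
E₀ = V₀·N(d₁) − D·e^(−rT)·N(d₂)
   = 504.9100·0.954662 − 152.1355·0.809730·0.580240 = 410.539399
B₀ = V₀ − E₀ = 504.9100 − 410.539399 = 94.370601
e^(−λT) = (B₀·e^(rT)/D − 0)/(1 − 0) = (94.3706·1.234979/152.1355 − 0)/1 = 0.76606528
λ = −ln(0.76606528)/8.5447 = 0.031188

B0=94.3706 lambda=0.0312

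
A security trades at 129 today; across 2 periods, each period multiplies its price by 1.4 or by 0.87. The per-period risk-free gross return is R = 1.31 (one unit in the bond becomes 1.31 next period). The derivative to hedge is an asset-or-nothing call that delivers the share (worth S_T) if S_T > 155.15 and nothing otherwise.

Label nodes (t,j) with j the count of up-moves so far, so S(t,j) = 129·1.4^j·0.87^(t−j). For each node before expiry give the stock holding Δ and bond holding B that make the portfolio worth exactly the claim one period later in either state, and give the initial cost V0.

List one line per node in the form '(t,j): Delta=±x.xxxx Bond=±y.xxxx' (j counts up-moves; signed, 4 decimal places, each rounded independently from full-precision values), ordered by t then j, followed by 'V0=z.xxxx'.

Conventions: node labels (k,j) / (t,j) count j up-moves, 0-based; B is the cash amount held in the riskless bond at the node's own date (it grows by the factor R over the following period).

(0,0): Delta=1.1851 Bond=-25.5214
(1,0): Delta=2.6415 Bond=-196.8834
(1,1): Delta=1.0000 Bond=0.0000
V0=127.3593

Since d<R<u, set p* = (R−d)/(u−d) = 0.8302; price each node as the discounted p*-expectation of its children.
Terminal payoffs: V(2,0)=0.0000, V(2,1)=157.1220, V(2,2)=252.8400
(1,0): S=112.2300. Δ = (V_up−V_dn)/(S_up−S_dn) = (157.1220−0.0000)/(157.1220−97.6401) = 2.6415. V = [p*·157.1220 + (1−p*)·0.0000]/1.31 = 99.5732. B = V − Δ·S = -196.8834.
(1,1): S=180.6000. Δ = (V_up−V_dn)/(S_up−S_dn) = (252.8400−157.1220)/(252.8400−157.1220) = 1.0000. V = [p*·252.8400 + (1−p*)·157.1220]/1.31 = 180.6000. B = V − Δ·S = 0.0000.
(0,0): S=129.0000. Δ = (V_up−V_dn)/(S_up−S_dn) = (180.6000−99.5732)/(180.6000−112.2300) = 1.1851. V = [p*·180.6000 + (1−p*)·99.5732]/1.31 = 127.3593. B = V − Δ·S = -25.5214.
Sanity check at the root: Δ(0,0)·S0 + B(0,0) reproduces V0 = 127.3593.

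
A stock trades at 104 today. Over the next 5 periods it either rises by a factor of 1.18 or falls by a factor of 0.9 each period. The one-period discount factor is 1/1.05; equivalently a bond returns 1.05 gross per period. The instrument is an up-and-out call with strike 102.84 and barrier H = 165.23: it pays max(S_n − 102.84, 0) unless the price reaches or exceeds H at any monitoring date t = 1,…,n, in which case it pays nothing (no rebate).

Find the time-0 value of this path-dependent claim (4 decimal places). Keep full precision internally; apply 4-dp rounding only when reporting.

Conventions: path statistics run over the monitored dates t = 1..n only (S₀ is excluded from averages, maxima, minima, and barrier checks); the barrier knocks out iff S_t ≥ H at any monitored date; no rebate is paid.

price = 8.9262

No-arbitrage gives p* = (R−d)/(u−d) = 0.5357: enumerate every path, weight its payoff by its p*-probability, and discount by R^5.
Enumerate all 2^5 = 32 price paths (U = up ×1.18, D = down ×0.9); each path with k up-moves has probability p*^k·(1−p*)^(5−k).
DDDDD: M=93.6000, payoff=0.0000, prob=0.021574
UDDDD: M=122.7200, payoff=0.0000, prob=0.024893
DUDDD: M=110.4480, payoff=0.0000, prob=0.024893
UUDDD: M=144.8096, payoff=2.7262, prob=0.028723
DDUDD: M=99.4032, payoff=0.0000, prob=0.024893
UDUDD: M=130.3286, payoff=2.7262, prob=0.028723
DUUDD: M=130.3286, payoff=2.7262, prob=0.028723
UUUDD: M=170.8753, payoff=0.0000, prob=0.033141
DDDUD: M=93.6000, payoff=0.0000, prob=0.024893
UDDUD: M=122.7200, payoff=2.7262, prob=0.028723
DUDUD: M=117.2958, payoff=2.7262, prob=0.028723
UUDUD: M=153.7878, payoff=35.5690, prob=0.033141
DDUUD: M=117.2958, payoff=2.7262, prob=0.028723
UDUUD: M=153.7878, payoff=35.5690, prob=0.033141
DUUUD: M=153.7878, payoff=35.5690, prob=0.033141
UUUUD: M=201.6329, payoff=0.0000, prob=0.038240
DDDDU: M=93.6000, payoff=0.0000, prob=0.024893
UDDDU: M=122.7200, payoff=2.7262, prob=0.028723
DUDDU: M=110.4480, payoff=2.7262, prob=0.028723
UUDDU: M=144.8096, payoff=35.5690, prob=0.033141
DDUDU: M=105.5662, payoff=2.7262, prob=0.028723
UDUDU: M=138.4090, payoff=35.5690, prob=0.033141
DUUDU: M=138.4090, payoff=35.5690, prob=0.033141
UUUDU: M=181.4696, payoff=0.0000, prob=0.038240
DDDUU: M=105.5662, payoff=2.7262, prob=0.028723
UDDUU: M=138.4090, payoff=35.5690, prob=0.033141
DUDUU: M=138.4090, payoff=35.5690, prob=0.033141
UUDUU: M=181.4696, payoff=0.0000, prob=0.038240
DDUUU: M=138.4090, payoff=35.5690, prob=0.033141
UDUUU: M=181.4696, payoff=0.0000, prob=0.038240
DUUUU: M=181.4696, payoff=0.0000, prob=0.038240
UUUUU: M=237.9268, payoff=0.0000, prob=0.044123
Price = Σ prob·payoff / R^5 = 11.392283 / 1.276282 = 8.9262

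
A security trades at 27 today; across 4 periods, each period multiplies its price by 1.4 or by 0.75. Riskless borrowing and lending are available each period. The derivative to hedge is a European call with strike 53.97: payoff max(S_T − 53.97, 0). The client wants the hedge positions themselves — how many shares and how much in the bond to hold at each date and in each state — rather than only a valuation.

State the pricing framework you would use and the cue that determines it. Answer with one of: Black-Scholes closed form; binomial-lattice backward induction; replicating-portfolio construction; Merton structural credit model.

Key observation: since the answer must list Δ and B at each node of the 1.4/0.75 lattice on 27, the replicating-portfolio method — solving the two-state system at every node — is the one that applies.

framework: replicating-portfolio construction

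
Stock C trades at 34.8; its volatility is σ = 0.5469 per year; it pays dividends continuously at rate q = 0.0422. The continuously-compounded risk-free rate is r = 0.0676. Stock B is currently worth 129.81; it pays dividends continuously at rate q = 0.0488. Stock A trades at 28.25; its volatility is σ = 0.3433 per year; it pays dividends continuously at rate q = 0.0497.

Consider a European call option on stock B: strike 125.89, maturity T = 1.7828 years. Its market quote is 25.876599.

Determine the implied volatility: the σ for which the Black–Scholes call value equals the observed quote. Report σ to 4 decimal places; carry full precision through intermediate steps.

sigma = 0.3615

At σ = 0.3615 the Black–Scholes value reproduces the quote:
σ√T = 0.3615·√1.7828 = 0.482680
d₁ = (ln(S/K) + (r−q+σ²/2)T) / (σ√T) = (ln(129.81/125.89) + (0.0676−0.0488+0.3615²/2)·1.7828) / 0.482680 = (0.030663 + 0.150007) / 0.482680 = 0.374306
d₂ = d₁ − σ√T = 0.374306 − 0.482680 = -0.108374
e^{−rT} = 0.886462
e^{−qT} = 0.916677
N(d₁) = 0.645912,  N(d₂) = 0.456849
V = S·e^{−qT}·N(d₁) − K·e^{−rT}·N(d₂) = 76.859467 − 50.982868 = 25.876599 (the observed quote) — the price is monotone increasing in volatility, hence this σ is the only solution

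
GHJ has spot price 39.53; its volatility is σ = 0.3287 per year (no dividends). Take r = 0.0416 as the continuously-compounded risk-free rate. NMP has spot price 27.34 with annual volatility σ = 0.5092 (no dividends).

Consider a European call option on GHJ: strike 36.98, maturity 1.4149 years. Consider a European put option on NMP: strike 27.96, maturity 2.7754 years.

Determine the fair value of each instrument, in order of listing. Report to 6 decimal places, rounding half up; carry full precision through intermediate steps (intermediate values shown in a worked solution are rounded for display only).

[GHJ call K=36.98]
σ√T = 0.3287·√1.4149 = 0.390987
d₁ = (ln(S/K) + (r+σ²/2)T) / (σ√T) = (ln(39.53/36.98) + (0.0416+0.3287²/2)·1.4149) / 0.390987 = (0.066683 + 0.135295) / 0.390987 = 0.516585
d₂ = d₁ − σ√T = 0.516585 − 0.390987 = 0.125597
e^{−rT} = 0.942839
N(d₁) = 0.697277,  N(d₂) = 0.549975
price = S·N(d₁) − K·e^{−rT}·N(d₂) = 27.563357 − 19.175518 = 8.387839
[NMP put K=27.96]
σ√T = 0.5092·√2.7754 = 0.848303
d₁ = (ln(S/K) + (r+σ²/2)T) / (σ√T) = (ln(27.34/27.96) + (0.0416+0.5092²/2)·2.7754) / 0.848303 = (-0.022424 + 0.475266) / 0.848303 = 0.533821
d₂ = d₁ − σ√T = 0.533821 − 0.848303 = -0.314483
e^{−rT} = 0.890959
N(−d₁) = 0.296733,  N(−d₂) = 0.623423
price = K·e^{−rT}·N(−d₂) − S·N(−d₁) = 15.530222 − 8.112675 = 7.417546

price(GHJ call K=36.98) = 8.387839
price(NMP put K=27.96) = 7.417546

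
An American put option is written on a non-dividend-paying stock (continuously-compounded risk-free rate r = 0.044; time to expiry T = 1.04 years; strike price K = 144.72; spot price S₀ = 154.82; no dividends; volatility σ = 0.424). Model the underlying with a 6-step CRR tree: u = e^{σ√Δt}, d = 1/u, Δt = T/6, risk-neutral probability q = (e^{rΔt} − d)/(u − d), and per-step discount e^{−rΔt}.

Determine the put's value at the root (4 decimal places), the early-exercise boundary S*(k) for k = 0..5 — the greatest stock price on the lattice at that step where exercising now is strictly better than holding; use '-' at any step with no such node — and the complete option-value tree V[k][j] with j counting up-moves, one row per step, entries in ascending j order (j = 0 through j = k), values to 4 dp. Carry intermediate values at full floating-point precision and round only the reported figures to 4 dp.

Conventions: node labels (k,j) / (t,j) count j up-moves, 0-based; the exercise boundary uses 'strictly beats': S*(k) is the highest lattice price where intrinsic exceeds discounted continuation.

price = 18.2179
boundary = - - - 91.1665 76.4137 91.1665
tree:
18.2179
27.0982 8.7950
38.9303 14.5884 2.5980
53.5535 23.5567 5.0109 0.0000
68.3063 36.6004 9.6646 0.0000 0.0000
80.6717 53.5535 18.6405 0.0000 0.0000 0.0000
91.0362 68.3063 35.9525 0.0000 0.0000 0.0000 0.0000

Δt=0.17333, u=1.19306, d=0.83818, q=0.47756, disc=e^(-rΔt)=0.99240
k=6 terminal: V=max(K-S,0) → 91.0362 68.3063 35.9525 0.0000 0.0000 0.0000 0.0000
k=5: j=0 S=64.0483 intr=80.6717 cont=79.5722 V=80.6717[EX]; j=1 S=91.1665 intr=53.5535 cont=52.4540 V=53.5535[EX]; j=2 S=129.7667 intr=14.9533 cont=18.6405 V=18.6405[hold]; j=3 S=184.7103 intr=0.0000 cont=0.0000 V=0.0000[hold]; j=4 S=262.9172 intr=0.0000 cont=0.0000 V=0.0000[hold]; j=5 S=374.2371 intr=0.0000 cont=0.0000 V=0.0000[hold]  S*(5)=91.1665
k=4: j=0 S=76.4137 intr=68.3063 cont=67.2068 V=68.3063[EX]; j=1 S=108.7675 intr=35.9525 cont=36.6004 V=36.6004[hold]; j=2 S=154.8200 intr=0.0000 cont=9.6646 V=9.6646[hold]; j=3 S=220.3713 intr=0.0000 cont=0.0000 V=0.0000[hold]; j=4 S=313.6771 intr=0.0000 cont=0.0000 V=0.0000[hold]  S*(4)=76.4137
k=3: j=0 S=91.1665 intr=53.5535 cont=52.7610 V=53.5535[EX]; j=1 S=129.7667 intr=14.9533 cont=23.5567 V=23.5567[hold]; j=2 S=184.7103 intr=0.0000 cont=5.0109 V=5.0109[hold]; j=3 S=262.9172 intr=0.0000 cont=0.0000 V=0.0000[hold]  S*(3)=91.1665
k=2: j=0 S=108.7675 intr=35.9525 cont=38.9303 V=38.9303[hold]; j=1 S=154.8200 intr=0.0000 cont=14.5884 V=14.5884[hold]; j=2 S=220.3713 intr=0.0000 cont=2.5980 V=2.5980[hold]  S*(2)=-
k=1: j=0 S=129.7667 intr=14.9533 cont=27.0982 V=27.0982[hold]; j=1 S=184.7103 intr=0.0000 cont=8.7950 V=8.7950[hold]  S*(1)=-
k=0: j=0 S=154.8200 intr=0.0000 cont=18.2179 V=18.2179[hold]  S*(0)=-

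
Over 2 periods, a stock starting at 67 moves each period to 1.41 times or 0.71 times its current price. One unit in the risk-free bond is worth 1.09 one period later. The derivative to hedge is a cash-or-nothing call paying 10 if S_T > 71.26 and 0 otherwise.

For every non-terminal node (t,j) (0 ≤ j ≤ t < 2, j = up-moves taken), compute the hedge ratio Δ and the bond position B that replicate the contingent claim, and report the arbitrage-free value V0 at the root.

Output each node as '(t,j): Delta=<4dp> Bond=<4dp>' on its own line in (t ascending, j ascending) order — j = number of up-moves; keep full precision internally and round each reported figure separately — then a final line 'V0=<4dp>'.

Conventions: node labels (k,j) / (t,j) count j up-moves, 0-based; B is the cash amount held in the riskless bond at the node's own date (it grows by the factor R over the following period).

The replicating-portfolio and risk-neutral prices coincide; use p* = (1.09−0.71)/(1.41−0.71) = 0.5429 for the latter.
Payoffs at expiry: V(2,0)=0.0000, V(2,1)=0.0000, V(2,2)=10.0000
  t=1,j=0: stock 47.5700 → up 67.0737 (V=0.0000), down 33.7747 (V=0.0000). Price 0.0000; hedge Δ=0.0000, bond B=0.0000.
  t=1,j=1: stock 94.4700 → up 133.2027 (V=10.0000), down 67.0737 (V=0.0000). Price 4.9803; hedge Δ=0.1512, bond B=-9.3054.
  t=0,j=0: stock 67.0000 → up 94.4700 (V=4.9803), down 47.5700 (V=0.0000). Price 2.4804; hedge Δ=0.1062, bond B=-4.6344.
Sanity check at the root: Δ(0,0)·S0 + B(0,0) reproduces V0 = 2.4804.

(0,0): Delta=0.1062 Bond=-4.6344
(1,0): Delta=0.0000 Bond=0.0000
(1,1): Delta=0.1512 Bond=-9.3054
V0=2.4804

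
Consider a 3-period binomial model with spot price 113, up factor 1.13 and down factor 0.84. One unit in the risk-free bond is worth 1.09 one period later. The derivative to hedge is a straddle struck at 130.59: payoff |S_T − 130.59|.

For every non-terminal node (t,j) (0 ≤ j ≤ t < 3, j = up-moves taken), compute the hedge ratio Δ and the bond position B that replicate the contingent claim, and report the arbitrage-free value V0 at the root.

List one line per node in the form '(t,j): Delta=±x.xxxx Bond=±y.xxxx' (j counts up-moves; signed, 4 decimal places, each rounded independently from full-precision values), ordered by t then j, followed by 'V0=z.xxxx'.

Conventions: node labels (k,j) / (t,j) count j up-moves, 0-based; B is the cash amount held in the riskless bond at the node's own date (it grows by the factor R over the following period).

(0,0): Delta=0.2391 Bond=-7.0624
(1,0): Delta=-1.0000 Bond=109.9150
(1,1): Delta=0.3864 Bond=-26.5161
(2,0): Delta=-1.0000 Bond=119.8073
(2,1): Delta=-1.0000 Bond=119.8073
(2,2): Delta=0.5514 Bond=-52.6962
V0=19.9531

Under the risk-neutral measure, an up-move has probability p* = (R−d)/(u−d) = 0.8621 and values discount at R = 1.09.
Terminal payoffs: V(3,0)=63.6144, V(3,1)=40.4919, V(3,2)=9.3867, V(3,3)=32.4574
  t=2,j=0: stock 79.7328 → up 90.0981 (V=40.4919), down 66.9756 (V=63.6144). Price 40.0745; hedge Δ=-1.0000, bond B=119.8073.
  t=2,j=1: stock 107.2596 → up 121.2033 (V=9.3867), down 90.0981 (V=40.4919). Price 12.5477; hedge Δ=-1.0000, bond B=119.8073.
  t=2,j=2: stock 144.2897 → up 163.0474 (V=32.4574), down 121.2033 (V=9.3867). Price 26.8580; hedge Δ=0.5514, bond B=-52.6962.
  t=1,j=0: stock 94.9200 → up 107.2596 (V=12.5477), down 79.7328 (V=40.0745). Price 14.9950; hedge Δ=-1.0000, bond B=109.9150.
  t=1,j=1: stock 127.6900 → up 144.2897 (V=26.8580), down 107.2596 (V=12.5477). Price 22.8295; hedge Δ=0.3864, bond B=-26.5161.
  t=0,j=0: stock 113.0000 → up 127.6900 (V=22.8295), down 94.9200 (V=14.9950). Price 19.9531; hedge Δ=0.2391, bond B=-7.0624.
Check: Δ(0,0)·S0 + B(0,0) = 19.9531 = V0.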